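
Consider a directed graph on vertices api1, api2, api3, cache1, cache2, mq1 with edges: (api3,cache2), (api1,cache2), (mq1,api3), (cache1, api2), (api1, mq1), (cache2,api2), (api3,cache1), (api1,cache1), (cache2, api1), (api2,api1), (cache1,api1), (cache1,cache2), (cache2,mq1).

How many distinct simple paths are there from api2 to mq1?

api2→api1→cache1→cache2→mq1
api2→api1→cache2→mq1
api2→api1→mq1

3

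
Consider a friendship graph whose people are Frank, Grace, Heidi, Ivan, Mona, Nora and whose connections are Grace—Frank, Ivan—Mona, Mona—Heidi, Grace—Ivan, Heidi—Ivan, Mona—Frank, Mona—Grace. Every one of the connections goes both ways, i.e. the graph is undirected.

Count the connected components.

From Frank: component {Frank, Grace, Heidi, Ivan, Mona}.
From Nora: component {Nora}.
That's 2 components.

2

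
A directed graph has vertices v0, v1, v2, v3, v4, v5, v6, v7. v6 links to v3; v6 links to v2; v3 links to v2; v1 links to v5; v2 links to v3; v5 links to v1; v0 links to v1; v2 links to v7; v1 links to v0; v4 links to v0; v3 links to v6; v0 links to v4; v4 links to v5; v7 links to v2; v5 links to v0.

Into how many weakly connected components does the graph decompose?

2

From v0: component {v0, v1, v4, v5}.
From v2: component {v2, v3, v6, v7}.
That's 2 components.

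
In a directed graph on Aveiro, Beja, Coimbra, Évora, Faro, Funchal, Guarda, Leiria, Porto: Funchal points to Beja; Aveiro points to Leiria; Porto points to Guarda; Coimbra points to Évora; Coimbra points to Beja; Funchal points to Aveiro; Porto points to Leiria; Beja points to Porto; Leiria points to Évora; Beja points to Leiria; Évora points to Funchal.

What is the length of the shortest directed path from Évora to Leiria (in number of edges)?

Distance 0: Évora.
Distance 1: Funchal.
Distance 2: Aveiro, Beja.
Distance 3: Leiria, Porto — contains Leiria.

3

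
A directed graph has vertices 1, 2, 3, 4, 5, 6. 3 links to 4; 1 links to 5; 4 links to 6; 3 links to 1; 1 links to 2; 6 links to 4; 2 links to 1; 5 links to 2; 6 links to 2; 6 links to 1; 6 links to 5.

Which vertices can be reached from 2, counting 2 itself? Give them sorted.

Start at 2.
Its neighbours: 1.
Then their neighbours: 5.
Nothing further is reachable.

1, 2, 5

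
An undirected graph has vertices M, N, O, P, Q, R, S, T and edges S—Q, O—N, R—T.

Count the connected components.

From M: component {M}.
From N: component {N, O}.
From P: component {P}.
From Q: component {Q, S}.
From R: component {R, T}.
That's 5 components.

5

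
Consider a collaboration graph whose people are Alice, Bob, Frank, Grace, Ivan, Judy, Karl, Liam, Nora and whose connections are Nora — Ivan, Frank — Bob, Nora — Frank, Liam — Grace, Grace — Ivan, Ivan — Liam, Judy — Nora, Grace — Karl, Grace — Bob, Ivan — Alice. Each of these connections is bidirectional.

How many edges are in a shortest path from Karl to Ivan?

2

Distance 0: Karl.
Distance 1: Grace.
Distance 2: Bob, Ivan, Liam — contains Ivan.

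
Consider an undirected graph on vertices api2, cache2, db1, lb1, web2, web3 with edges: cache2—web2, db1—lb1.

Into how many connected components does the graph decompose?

From api2: component {api2}.
From cache2: component {cache2, web2}.
From db1: component {db1, lb1}.
From web3: component {web3}.
That's 4 components.

4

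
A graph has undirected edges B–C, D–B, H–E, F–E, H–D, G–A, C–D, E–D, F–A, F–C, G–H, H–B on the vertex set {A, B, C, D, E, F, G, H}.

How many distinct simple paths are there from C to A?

17

C–B–D–E–F–A
C–B–D–E–H–G–A
C–B–D–H–E–F–A
C–B–D–H–G–A
C–B–H–D–E–F–A
C–B–H–E–F–A
C–B–H–G–A
C–D–B–H–E–F–A
... and 9 more.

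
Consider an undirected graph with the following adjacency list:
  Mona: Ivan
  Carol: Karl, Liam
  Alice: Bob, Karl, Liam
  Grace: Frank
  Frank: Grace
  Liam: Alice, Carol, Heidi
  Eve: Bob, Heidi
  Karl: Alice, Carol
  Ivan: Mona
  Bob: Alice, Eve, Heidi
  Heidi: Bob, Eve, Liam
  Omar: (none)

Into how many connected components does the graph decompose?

From Alice: component {Alice, Bob, Carol, Eve, Heidi, Karl, Liam}.
From Frank: component {Frank, Grace}.
From Ivan: component {Ivan, Mona}.
From Omar: component {Omar}.
That's 4 components.

4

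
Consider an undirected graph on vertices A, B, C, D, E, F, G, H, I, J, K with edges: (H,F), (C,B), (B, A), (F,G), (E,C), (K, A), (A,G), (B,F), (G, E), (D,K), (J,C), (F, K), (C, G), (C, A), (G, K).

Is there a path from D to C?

Yes

Explore from D.
Distance 1: reach K.
Distance 2: reach A, F, G.
Distance 3: reach B, C, E, H.
Found C.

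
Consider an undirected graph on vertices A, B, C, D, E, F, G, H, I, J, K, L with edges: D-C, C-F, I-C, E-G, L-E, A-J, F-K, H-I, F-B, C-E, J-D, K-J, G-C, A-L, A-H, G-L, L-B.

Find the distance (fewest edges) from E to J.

Distance 0: E.
Distance 1: C, G, L.
Distance 2: A, B, D, F, I.
Distance 3: H, J, K — contains J.

3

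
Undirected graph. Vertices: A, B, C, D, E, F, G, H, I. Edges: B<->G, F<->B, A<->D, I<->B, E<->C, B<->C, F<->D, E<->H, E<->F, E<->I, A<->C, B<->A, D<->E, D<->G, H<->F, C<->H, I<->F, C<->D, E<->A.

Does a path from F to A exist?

Explore from F.
Distance 1: reach B, D, E, H, I.
Distance 2: reach A, C, G.
Found A.

Yes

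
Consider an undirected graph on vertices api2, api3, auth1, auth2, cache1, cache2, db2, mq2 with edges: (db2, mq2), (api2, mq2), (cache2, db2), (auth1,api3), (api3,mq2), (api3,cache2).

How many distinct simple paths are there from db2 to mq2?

2

db2–cache2–api3–mq2
db2–mq2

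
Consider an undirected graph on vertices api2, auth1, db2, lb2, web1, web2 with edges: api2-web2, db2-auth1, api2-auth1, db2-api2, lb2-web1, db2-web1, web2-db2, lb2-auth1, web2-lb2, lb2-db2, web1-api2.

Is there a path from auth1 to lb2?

Yes

Explore from auth1.
Distance 1: reach api2, db2, lb2.
Found lb2.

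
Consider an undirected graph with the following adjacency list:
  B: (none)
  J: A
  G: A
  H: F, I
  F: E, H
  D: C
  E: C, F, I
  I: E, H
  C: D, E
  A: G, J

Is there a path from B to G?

No

B has no edges, so nothing is reachable from it.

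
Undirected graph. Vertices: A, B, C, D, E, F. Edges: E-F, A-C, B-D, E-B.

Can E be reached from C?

Explore from C.
Distance 1: reach A.
The search is exhausted without reaching E; it lies in a different component.

No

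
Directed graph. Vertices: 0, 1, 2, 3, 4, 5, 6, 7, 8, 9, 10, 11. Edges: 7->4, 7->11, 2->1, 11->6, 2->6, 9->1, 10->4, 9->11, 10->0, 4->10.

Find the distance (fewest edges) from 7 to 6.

2

Distance 0: 7.
Distance 1: 4, 11.
Distance 2: 6, 10 — contains 6.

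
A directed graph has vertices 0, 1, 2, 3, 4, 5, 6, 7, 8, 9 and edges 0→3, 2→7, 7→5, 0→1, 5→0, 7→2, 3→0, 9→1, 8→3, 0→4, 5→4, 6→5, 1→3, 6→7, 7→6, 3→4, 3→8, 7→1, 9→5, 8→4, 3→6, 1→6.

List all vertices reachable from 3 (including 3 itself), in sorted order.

Start at 3.
Its neighbours: 0, 4, 6, 8.
Then their neighbours: 1, 5, 7.
Then next layer: 2.
Nothing further is reachable.

0, 1, 2, 3, 4, 5, 6, 7, 8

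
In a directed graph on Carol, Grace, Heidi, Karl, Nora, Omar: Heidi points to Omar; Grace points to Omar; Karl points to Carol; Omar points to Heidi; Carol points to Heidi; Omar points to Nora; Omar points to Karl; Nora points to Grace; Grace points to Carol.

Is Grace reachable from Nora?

Explore from Nora.
Distance 1: reach Grace.
Found Grace.

Yes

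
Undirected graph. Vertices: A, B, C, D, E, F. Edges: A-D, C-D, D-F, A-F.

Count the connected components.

3

From A: component {A, C, D, F}.
From B: component {B}.
From E: component {E}.
That's 3 components.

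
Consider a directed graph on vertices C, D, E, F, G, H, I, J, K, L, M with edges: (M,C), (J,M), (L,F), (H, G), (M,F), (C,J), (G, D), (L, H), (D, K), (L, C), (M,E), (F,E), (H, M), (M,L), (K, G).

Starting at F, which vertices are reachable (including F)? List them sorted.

Start at F.
Its neighbours: E.
Nothing further is reachable.

E, F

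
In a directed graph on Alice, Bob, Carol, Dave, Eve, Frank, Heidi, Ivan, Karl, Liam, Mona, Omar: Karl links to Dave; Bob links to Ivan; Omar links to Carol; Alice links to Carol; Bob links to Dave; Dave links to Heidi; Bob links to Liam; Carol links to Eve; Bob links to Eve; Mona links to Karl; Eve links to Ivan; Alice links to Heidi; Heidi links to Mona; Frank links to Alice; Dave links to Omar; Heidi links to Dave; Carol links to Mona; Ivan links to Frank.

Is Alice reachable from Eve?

Yes

Explore from Eve.
Distance 1: reach Ivan.
Distance 2: reach Frank.
Distance 3: reach Alice.
Found Alice.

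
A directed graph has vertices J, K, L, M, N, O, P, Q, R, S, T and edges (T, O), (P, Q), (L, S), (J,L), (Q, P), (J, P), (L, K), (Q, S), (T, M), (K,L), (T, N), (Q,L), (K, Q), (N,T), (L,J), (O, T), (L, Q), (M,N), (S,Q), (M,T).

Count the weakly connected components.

From J: component {J, K, L, P, Q, S}.
From M: component {M, N, O, T}.
From R: component {R}.
That's 3 components.

3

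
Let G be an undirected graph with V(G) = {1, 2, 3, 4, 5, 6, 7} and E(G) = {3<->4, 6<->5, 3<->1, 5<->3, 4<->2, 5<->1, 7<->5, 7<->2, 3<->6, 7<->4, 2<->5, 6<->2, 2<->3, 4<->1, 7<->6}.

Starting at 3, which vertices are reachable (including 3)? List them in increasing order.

Start at 3.
Its neighbours: 1, 2, 4, 5, 6.
Then their neighbours: 7.
Every vertex is now reached.

1, 2, 3, 4, 5, 6, 7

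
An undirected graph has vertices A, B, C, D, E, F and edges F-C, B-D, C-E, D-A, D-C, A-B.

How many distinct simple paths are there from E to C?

E–C

1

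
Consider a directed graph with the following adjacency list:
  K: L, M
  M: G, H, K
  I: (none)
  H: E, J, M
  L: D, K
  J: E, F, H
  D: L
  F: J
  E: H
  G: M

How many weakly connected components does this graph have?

From D: component {D, E, F, G, H, J, K, L, M}.
From I: component {I}.
That's 2 components.

2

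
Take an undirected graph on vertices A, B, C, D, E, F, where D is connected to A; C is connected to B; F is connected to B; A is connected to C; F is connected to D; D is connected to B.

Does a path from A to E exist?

Explore from A.
Distance 1: reach C, D.
Distance 2: reach B, F.
The search is exhausted without reaching E; it lies in a different component.

No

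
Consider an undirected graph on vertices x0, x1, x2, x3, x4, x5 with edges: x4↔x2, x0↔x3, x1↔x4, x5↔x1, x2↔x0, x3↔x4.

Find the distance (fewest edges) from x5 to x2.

3

Distance 0: x5.
Distance 1: x1.
Distance 2: x4.
Distance 3: x2, x3 — contains x2.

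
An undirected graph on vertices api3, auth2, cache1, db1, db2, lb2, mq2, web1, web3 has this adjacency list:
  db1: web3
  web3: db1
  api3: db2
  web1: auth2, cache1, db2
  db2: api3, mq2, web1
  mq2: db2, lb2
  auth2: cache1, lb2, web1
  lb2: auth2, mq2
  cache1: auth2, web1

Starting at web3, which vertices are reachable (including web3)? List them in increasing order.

db1, web3

Start at web3.
Its neighbours: db1.
Nothing further is reachable.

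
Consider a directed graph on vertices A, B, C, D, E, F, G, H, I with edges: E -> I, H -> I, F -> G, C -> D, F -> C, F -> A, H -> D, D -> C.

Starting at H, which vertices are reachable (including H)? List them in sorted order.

C, D, H, I

Start at H.
Its neighbours: D, I.
Then their neighbours: C.
Nothing further is reachable.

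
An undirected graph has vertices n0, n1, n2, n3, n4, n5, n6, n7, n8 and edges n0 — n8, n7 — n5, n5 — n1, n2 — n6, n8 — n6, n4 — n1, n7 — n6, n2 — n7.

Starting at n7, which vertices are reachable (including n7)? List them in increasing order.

Start at n7.
Its neighbours: n2, n5, n6.
Then their neighbours: n1, n8.
Then next layer: n0, n4.
Nothing further is reachable.

n0, n1, n2, n4, n5, n6, n7, n8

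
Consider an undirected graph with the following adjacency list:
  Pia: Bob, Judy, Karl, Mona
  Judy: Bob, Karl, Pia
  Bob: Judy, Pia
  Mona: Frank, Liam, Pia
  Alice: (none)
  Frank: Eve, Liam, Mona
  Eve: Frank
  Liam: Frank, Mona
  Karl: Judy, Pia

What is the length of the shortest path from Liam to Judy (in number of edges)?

Distance 0: Liam.
Distance 1: Frank, Mona.
Distance 2: Eve, Pia.
Distance 3: Bob, Judy, Karl — contains Judy.

3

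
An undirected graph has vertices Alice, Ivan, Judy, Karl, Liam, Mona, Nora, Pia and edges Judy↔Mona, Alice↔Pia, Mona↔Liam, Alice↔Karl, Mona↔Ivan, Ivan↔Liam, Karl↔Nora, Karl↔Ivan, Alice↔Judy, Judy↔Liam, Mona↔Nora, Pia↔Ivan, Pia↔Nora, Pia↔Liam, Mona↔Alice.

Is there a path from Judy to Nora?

Yes

Explore from Judy.
Distance 1: reach Alice, Liam, Mona.
Distance 2: reach Ivan, Karl, Nora, Pia.
Found Nora.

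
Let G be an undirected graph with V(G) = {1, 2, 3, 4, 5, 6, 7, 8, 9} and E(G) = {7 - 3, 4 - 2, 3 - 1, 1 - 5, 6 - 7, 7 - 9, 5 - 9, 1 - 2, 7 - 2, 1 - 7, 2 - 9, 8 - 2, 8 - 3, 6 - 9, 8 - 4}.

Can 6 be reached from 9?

Explore from 9.
Distance 1: reach 2, 5, 6, 7.
Found 6.

Yes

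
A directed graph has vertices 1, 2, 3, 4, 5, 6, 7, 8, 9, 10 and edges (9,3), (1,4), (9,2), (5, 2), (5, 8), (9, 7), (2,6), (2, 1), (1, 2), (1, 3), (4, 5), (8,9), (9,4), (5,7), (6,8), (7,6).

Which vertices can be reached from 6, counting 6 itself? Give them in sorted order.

Start at 6.
Its neighbours: 8.
Then their neighbours: 9.
Then next layer: 2, 3, 4, 7.
Then next layer: 1, 5.
Nothing further is reachable.

1, 2, 3, 4, 5, 6, 7, 8, 9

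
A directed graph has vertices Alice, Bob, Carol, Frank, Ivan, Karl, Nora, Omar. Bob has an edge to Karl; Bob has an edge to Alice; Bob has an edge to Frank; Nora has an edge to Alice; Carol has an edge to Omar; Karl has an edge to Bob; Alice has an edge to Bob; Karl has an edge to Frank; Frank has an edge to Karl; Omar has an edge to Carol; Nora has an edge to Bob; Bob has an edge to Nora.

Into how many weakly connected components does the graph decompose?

From Alice: component {Alice, Bob, Frank, Karl, Nora}.
From Carol: component {Carol, Omar}.
From Ivan: component {Ivan}.
That's 3 components.

3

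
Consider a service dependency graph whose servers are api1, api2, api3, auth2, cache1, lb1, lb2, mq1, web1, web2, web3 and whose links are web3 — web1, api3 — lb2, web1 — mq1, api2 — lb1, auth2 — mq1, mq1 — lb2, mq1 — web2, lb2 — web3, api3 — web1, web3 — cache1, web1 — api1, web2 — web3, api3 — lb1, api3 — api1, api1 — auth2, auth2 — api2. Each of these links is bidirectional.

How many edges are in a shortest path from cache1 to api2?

Distance 0: cache1.
Distance 1: web3.
Distance 2: lb2, web1, web2.
Distance 3: api1, api3, mq1.
Distance 4: auth2, lb1.
Distance 5: api2 — contains api2.

5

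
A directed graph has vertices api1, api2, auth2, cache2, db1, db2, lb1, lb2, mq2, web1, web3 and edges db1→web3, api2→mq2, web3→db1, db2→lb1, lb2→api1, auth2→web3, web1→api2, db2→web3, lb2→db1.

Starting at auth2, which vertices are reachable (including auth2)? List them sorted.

auth2, db1, web3

Start at auth2.
Its neighbours: web3.
Then their neighbours: db1.
Nothing further is reachable.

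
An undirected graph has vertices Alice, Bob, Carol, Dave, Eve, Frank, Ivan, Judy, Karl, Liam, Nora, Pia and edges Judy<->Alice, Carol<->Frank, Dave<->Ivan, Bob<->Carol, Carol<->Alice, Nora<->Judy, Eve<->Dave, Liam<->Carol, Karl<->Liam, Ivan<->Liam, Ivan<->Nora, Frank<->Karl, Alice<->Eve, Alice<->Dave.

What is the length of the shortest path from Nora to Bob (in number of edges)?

4

Distance 0: Nora.
Distance 1: Ivan, Judy.
Distance 2: Alice, Dave, Liam.
Distance 3: Carol, Eve, Karl.
Distance 4: Bob, Frank — contains Bob.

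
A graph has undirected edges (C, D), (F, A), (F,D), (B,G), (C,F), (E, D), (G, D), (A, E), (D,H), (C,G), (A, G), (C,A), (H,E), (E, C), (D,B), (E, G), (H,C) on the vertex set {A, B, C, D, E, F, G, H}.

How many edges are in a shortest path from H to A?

Distance 0: H.
Distance 1: C, D, E.
Distance 2: A, B, F, G — contains A.

2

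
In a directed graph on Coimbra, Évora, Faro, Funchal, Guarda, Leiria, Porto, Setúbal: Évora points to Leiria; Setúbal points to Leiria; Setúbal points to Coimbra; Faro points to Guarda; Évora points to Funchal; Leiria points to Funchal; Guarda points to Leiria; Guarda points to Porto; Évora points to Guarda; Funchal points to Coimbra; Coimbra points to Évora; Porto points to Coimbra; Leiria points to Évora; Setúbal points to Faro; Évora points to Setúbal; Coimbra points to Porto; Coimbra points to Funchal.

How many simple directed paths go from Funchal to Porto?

3

Funchal→Coimbra→Évora→Guarda→Porto
Funchal→Coimbra→Évora→Setúbal→Faro→Guarda→Porto
Funchal→Coimbra→Porto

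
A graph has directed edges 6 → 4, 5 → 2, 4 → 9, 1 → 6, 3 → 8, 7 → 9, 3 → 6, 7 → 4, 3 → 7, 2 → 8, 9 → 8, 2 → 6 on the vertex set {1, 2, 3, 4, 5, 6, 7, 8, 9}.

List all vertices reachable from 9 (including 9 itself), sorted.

Start at 9.
Its neighbours: 8.
Nothing further is reachable.

8, 9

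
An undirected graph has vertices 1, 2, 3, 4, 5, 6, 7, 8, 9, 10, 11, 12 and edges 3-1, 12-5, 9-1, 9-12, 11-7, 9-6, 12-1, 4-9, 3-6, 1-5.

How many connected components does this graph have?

5

From 1: component {1, 3, 4, 5, 6, 9, 12}.
From 2: component {2}.
From 7: component {7, 11}.
From 8: component {8}.
From 10: component {10}.
That's 5 components.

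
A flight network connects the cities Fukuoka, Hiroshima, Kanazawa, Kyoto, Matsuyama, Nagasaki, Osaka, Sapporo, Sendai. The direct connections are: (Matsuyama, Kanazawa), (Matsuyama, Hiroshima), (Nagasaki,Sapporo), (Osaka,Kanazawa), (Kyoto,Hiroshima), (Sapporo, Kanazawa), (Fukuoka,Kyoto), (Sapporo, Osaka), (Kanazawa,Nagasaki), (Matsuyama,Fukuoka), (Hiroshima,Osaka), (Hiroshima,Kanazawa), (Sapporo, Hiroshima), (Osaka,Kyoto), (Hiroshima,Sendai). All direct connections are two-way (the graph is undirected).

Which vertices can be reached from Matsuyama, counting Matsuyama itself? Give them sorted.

Start at Matsuyama.
Its neighbours: Fukuoka, Hiroshima, Kanazawa.
Then their neighbours: Kyoto, Nagasaki, Osaka, Sapporo, Sendai.
Every vertex is now reached.

Fukuoka, Hiroshima, Kanazawa, Kyoto, Matsuyama, Nagasaki, Osaka, Sapporo, Sendai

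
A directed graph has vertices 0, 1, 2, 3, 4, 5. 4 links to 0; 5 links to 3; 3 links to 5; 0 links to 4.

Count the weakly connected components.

4

From 0: component {0, 4}.
From 1: component {1}.
From 2: component {2}.
From 3: component {3, 5}.
That's 4 components.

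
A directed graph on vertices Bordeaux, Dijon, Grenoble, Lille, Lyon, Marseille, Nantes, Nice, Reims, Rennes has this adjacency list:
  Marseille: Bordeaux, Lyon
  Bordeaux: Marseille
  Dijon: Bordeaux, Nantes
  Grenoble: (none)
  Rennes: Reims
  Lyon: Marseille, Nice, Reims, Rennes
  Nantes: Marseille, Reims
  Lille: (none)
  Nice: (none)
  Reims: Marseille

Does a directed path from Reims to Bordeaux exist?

Explore from Reims.
Distance 1: reach Marseille.
Distance 2: reach Bordeaux, Lyon.
Found Bordeaux.

Yes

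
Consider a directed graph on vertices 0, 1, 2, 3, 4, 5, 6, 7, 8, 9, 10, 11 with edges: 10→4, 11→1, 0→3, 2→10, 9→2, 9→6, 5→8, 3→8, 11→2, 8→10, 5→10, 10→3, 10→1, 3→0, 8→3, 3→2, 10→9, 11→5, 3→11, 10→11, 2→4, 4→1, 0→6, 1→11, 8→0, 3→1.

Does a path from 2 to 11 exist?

Yes

Explore from 2.
Distance 1: reach 4, 10.
Distance 2: reach 1, 3, 9, 11.
Found 11.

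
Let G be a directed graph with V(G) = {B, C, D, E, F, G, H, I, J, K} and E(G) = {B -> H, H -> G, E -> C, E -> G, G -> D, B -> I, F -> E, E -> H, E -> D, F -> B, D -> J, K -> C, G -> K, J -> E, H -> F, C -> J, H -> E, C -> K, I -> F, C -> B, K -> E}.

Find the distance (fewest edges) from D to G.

3

Distance 0: D.
Distance 1: J.
Distance 2: E.
Distance 3: C, G, H — contains G.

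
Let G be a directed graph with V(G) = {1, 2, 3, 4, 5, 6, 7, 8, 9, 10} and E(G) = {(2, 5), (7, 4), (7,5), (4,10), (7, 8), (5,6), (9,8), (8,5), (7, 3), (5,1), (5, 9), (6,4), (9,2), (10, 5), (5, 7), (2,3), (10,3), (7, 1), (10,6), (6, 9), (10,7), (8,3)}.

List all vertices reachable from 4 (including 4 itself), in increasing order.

Start at 4.
Its neighbours: 10.
Then their neighbours: 3, 5, 6, 7.
Then next layer: 1, 8, 9.
Then next layer: 2.
Every vertex is now reached.

1, 2, 3, 4, 5, 6, 7, 8, 9, 10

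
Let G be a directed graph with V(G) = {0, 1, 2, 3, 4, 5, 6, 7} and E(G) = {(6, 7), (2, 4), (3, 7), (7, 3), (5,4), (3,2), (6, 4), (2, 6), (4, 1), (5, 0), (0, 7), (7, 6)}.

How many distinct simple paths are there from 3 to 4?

3→2→4
3→2→6→4
3→7→6→4

3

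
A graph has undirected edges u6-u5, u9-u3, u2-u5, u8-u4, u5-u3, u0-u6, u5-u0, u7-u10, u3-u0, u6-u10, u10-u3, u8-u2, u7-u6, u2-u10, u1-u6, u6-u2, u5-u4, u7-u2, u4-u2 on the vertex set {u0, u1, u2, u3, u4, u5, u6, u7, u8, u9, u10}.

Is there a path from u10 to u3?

Yes

Explore from u10.
Distance 1: reach u2, u3, u6, u7.
Found u3.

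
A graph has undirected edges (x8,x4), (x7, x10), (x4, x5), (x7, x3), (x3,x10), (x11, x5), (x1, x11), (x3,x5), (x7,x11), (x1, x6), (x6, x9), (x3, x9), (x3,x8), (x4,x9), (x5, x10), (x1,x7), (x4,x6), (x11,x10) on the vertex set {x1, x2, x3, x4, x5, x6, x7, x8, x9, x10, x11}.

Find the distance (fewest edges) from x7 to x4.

3

Distance 0: x7.
Distance 1: x1, x3, x10, x11.
Distance 2: x5, x6, x8, x9.
Distance 3: x4 — contains x4.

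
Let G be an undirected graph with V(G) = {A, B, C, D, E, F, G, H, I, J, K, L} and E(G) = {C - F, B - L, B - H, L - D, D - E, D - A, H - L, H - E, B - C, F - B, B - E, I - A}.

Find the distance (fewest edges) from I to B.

4

Distance 0: I.
Distance 1: A.
Distance 2: D.
Distance 3: E, L.
Distance 4: B, H — contains B.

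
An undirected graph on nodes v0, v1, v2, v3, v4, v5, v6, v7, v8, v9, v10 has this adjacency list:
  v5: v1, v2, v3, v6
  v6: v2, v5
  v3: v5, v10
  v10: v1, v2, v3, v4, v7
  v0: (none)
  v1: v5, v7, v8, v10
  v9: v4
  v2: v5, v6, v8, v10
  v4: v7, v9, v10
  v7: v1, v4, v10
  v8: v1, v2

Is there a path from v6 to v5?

Explore from v6.
Distance 1: reach v2, v5.
Found v5.

Yes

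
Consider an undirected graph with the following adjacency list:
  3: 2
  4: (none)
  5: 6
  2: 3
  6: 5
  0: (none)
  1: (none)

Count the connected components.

From 0: component {0}.
From 1: component {1}.
From 2: component {2, 3}.
From 4: component {4}.
From 5: component {5, 6}.
That's 5 components.

5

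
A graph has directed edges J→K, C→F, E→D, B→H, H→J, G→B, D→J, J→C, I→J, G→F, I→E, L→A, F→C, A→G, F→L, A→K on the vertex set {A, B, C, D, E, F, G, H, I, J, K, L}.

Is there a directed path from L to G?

Explore from L.
Distance 1: reach A.
Distance 2: reach G, K.
Found G.

Yes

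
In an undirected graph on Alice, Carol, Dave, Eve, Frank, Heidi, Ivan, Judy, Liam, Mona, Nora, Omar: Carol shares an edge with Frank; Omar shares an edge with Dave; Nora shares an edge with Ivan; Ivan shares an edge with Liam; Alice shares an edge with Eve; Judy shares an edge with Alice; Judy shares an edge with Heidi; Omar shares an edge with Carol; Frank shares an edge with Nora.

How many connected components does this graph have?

From Alice: component {Alice, Eve, Heidi, Judy}.
From Carol: component {Carol, Dave, Frank, Ivan, Liam, Nora, Omar}.
From Mona: component {Mona}.
That's 3 components.

3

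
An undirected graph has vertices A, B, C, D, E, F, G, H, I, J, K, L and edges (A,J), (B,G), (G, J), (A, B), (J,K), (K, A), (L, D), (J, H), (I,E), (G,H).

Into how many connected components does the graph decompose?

From A: component {A, B, G, H, J, K}.
From C: component {C}.
From D: component {D, L}.
From E: component {E, I}.
From F: component {F}.
That's 5 components.

5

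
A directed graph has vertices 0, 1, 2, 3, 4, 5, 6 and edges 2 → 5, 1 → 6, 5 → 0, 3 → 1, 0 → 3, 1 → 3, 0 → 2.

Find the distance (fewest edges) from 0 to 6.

3

Distance 0: 0.
Distance 1: 2, 3.
Distance 2: 1, 5.
Distance 3: 6 — contains 6.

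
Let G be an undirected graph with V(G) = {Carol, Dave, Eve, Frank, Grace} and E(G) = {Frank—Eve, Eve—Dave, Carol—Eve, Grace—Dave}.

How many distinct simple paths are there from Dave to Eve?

1

Dave–Eve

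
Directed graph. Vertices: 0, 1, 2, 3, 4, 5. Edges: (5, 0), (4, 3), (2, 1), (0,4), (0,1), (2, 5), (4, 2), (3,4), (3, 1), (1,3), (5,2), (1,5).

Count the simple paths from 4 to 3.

3

4→2→1→3
4→2→5→0→1→3
4→3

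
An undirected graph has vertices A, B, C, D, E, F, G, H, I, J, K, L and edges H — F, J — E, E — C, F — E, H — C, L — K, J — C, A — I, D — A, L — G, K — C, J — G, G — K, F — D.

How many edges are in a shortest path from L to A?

6

Distance 0: L.
Distance 1: G, K.
Distance 2: C, J.
Distance 3: E, H.
Distance 4: F.
Distance 5: D.
Distance 6: A — contains A.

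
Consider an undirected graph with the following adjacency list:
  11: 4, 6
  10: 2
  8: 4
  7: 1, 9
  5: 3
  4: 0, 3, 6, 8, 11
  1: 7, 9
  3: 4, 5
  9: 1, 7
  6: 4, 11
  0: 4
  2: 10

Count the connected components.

3

From 0: component {0, 3, 4, 5, 6, 8, 11}.
From 1: component {1, 7, 9}.
From 2: component {2, 10}.
That's 3 components.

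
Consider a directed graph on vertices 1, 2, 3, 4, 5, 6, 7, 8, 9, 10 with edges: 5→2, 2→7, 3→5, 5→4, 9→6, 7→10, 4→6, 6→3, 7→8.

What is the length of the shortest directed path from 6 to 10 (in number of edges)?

Distance 0: 6.
Distance 1: 3.
Distance 2: 5.
Distance 3: 2, 4.
Distance 4: 7.
Distance 5: 8, 10 — contains 10.

5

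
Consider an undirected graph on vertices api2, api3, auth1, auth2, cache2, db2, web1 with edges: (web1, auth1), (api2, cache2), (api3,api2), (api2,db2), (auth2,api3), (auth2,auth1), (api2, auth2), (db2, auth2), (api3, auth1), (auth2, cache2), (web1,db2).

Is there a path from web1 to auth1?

Explore from web1.
Distance 1: reach auth1, db2.
Found auth1.

Yes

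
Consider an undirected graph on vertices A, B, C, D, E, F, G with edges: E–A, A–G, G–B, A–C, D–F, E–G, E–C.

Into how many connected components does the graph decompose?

2

From A: component {A, B, C, E, G}.
From D: component {D, F}.
That's 2 components.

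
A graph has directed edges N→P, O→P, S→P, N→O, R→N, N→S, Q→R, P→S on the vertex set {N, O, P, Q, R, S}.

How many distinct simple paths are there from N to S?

3

N→O→P→S
N→P→S
N→S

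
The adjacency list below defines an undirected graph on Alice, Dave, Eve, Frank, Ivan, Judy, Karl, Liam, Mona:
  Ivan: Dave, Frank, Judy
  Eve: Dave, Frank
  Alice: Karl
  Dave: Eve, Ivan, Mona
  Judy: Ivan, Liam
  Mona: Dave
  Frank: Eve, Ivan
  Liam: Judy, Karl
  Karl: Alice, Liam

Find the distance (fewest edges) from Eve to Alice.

6

Distance 0: Eve.
Distance 1: Dave, Frank.
Distance 2: Ivan, Mona.
Distance 3: Judy.
Distance 4: Liam.
Distance 5: Karl.
Distance 6: Alice — contains Alice.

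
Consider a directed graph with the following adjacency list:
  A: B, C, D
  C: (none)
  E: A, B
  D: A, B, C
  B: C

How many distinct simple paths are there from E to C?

E→A→B→C
E→A→C
E→A→D→B→C
E→A→D→C
E→B→C

5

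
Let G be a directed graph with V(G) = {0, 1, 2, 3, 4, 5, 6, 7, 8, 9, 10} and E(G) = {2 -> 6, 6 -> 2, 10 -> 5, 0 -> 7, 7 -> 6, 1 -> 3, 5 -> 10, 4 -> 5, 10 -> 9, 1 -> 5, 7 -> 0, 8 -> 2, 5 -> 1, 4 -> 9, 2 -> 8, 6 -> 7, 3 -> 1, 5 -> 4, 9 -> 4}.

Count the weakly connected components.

2

From 0: component {0, 2, 6, 7, 8}.
From 1: component {1, 3, 4, 5, 9, 10}.
That's 2 components.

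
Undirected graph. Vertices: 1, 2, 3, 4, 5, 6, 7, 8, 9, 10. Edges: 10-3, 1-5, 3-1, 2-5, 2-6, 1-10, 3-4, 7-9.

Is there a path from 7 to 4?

Explore from 7.
Distance 1: reach 9.
The search is exhausted without reaching 4; it lies in a different component.

No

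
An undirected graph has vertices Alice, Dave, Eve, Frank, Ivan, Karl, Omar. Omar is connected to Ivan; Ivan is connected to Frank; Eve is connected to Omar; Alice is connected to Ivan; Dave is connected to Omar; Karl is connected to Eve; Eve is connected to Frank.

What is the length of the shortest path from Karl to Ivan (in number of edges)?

Distance 0: Karl.
Distance 1: Eve.
Distance 2: Frank, Omar.
Distance 3: Dave, Ivan — contains Ivan.

3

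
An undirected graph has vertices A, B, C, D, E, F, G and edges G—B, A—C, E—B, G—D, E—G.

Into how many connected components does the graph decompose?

From A: component {A, C}.
From B: component {B, D, E, G}.
From F: component {F}.
That's 3 components.

3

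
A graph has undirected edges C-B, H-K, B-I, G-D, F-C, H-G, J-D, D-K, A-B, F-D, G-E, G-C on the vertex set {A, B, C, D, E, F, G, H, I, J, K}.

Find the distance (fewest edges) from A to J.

Distance 0: A.
Distance 1: B.
Distance 2: C, I.
Distance 3: F, G.
Distance 4: D, E, H.
Distance 5: J, K — contains J.

5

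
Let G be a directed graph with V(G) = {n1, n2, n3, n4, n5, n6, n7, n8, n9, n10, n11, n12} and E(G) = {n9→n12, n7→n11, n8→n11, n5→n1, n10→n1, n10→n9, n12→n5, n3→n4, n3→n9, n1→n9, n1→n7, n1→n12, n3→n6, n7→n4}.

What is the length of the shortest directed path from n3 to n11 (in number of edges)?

Distance 0: n3.
Distance 1: n4, n6, n9.
Distance 2: n12.
Distance 3: n5.
Distance 4: n1.
Distance 5: n7.
Distance 6: n11 — contains n11.

6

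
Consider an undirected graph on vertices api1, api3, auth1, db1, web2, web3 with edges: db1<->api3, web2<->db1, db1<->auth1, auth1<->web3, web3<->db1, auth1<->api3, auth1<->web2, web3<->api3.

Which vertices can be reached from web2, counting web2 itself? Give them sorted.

Start at web2.
Its neighbours: auth1, db1.
Then their neighbours: api3, web3.
Nothing further is reachable.

api3, auth1, db1, web2, web3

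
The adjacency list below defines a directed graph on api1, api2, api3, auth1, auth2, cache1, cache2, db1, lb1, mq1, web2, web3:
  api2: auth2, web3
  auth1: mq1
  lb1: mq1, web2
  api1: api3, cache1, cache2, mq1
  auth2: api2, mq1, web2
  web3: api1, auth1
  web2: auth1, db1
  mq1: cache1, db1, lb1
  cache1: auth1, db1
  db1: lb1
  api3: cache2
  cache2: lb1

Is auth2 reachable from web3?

No

Explore from web3.
Distance 1: reach api1, auth1.
Distance 2: reach api3, cache1, cache2, mq1.
Distance 3: reach db1, lb1.
Distance 4: reach web2.
The search from web3 is exhausted; no directed path reaches auth2.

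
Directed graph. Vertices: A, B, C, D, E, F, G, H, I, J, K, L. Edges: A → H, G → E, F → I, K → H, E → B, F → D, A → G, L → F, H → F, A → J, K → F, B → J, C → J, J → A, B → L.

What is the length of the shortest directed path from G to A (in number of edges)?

Distance 0: G.
Distance 1: E.
Distance 2: B.
Distance 3: J, L.
Distance 4: A, F — contains A.

4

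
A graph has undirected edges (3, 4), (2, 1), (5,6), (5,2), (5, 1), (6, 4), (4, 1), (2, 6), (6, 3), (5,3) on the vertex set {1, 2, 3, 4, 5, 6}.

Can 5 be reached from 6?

Explore from 6.
Distance 1: reach 2, 3, 4, 5.
Found 5.

Yes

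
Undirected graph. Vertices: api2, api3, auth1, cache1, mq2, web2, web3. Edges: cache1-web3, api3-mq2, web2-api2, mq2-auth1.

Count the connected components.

3

From api2: component {api2, web2}.
From api3: component {api3, auth1, mq2}.
From cache1: component {cache1, web3}.
That's 3 components.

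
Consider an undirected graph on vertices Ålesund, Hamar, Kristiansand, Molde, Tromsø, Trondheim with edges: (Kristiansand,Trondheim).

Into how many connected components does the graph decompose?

5

From Ålesund: component {Ålesund}.
From Hamar: component {Hamar}.
From Kristiansand: component {Kristiansand, Trondheim}.
From Molde: component {Molde}.
From Tromsø: component {Tromsø}.
That's 5 components.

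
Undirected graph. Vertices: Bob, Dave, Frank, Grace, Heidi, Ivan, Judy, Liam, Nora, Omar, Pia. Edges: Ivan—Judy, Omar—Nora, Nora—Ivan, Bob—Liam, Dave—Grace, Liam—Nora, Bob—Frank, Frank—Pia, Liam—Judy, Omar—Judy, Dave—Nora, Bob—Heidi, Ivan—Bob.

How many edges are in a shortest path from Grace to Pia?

Distance 0: Grace.
Distance 1: Dave.
Distance 2: Nora.
Distance 3: Ivan, Liam, Omar.
Distance 4: Bob, Judy.
Distance 5: Frank, Heidi.
Distance 6: Pia — contains Pia.

6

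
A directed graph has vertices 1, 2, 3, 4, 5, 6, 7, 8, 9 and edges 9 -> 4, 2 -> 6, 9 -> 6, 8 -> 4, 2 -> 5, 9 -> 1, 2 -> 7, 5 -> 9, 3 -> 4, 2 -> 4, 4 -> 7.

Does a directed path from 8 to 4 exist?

Yes

Explore from 8.
Distance 1: reach 4.
Found 4.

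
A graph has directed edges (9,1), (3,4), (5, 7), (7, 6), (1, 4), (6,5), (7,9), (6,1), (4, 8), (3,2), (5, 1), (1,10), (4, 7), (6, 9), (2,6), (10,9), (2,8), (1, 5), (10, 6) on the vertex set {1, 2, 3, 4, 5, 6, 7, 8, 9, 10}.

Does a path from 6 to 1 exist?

Explore from 6.
Distance 1: reach 1, 5, 9.
Found 1.

Yes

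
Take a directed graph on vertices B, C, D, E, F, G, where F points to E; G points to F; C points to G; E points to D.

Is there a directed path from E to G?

No

Explore from E.
Distance 1: reach D.
The search from E is exhausted; no directed path reaches G.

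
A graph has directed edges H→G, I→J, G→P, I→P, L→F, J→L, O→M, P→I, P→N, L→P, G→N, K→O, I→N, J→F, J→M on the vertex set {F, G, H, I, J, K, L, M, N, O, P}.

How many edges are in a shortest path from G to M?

4

Distance 0: G.
Distance 1: N, P.
Distance 2: I.
Distance 3: J.
Distance 4: F, L, M — contains M.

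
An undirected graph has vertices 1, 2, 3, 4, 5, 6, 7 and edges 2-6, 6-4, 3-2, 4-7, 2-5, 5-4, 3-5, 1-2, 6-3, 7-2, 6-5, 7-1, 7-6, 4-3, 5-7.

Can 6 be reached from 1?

Explore from 1.
Distance 1: reach 2, 7.
Distance 2: reach 3, 4, 5, 6.
Found 6.

Yes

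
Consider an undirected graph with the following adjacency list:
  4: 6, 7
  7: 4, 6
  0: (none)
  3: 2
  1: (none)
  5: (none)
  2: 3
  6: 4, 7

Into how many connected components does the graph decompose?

5

From 0: component {0}.
From 1: component {1}.
From 2: component {2, 3}.
From 4: component {4, 6, 7}.
From 5: component {5}.
That's 5 components.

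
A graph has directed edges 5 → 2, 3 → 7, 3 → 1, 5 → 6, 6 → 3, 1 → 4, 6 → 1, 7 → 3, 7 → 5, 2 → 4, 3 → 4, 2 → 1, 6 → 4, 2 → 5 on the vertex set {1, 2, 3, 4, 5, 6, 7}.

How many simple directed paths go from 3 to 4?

3→1→4
3→4
3→7→5→2→1→4
3→7→5→2→4
3→7→5→6→1→4
3→7→5→6→4

6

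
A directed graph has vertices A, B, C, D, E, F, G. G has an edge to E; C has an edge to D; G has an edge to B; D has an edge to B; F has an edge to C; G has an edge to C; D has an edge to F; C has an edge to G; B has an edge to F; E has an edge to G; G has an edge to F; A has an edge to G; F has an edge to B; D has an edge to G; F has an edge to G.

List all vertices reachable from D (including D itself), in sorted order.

Start at D.
Its neighbours: B, F, G.
Then their neighbours: C, E.
Nothing further is reachable.

B, C, D, E, F, G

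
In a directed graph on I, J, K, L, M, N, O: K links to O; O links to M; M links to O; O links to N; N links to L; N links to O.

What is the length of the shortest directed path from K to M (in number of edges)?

2

Distance 0: K.
Distance 1: O.
Distance 2: M, N — contains M.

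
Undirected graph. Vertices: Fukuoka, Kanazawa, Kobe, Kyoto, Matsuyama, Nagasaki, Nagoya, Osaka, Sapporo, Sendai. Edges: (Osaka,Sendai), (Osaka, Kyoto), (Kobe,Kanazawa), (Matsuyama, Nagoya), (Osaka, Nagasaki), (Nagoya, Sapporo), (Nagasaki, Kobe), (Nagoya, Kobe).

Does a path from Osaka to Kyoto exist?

Yes

Explore from Osaka.
Distance 1: reach Kyoto, Nagasaki, Sendai.
Found Kyoto.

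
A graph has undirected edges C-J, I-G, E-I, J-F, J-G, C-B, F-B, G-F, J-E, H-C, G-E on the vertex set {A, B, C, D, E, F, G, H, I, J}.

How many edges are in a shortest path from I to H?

Distance 0: I.
Distance 1: E, G.
Distance 2: F, J.
Distance 3: B, C.
Distance 4: H — contains H.

4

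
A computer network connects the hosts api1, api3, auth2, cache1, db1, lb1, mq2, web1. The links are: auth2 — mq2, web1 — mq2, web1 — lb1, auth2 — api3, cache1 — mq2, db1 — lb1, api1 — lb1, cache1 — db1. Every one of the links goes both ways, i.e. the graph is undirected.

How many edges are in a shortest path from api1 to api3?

Distance 0: api1.
Distance 1: lb1.
Distance 2: db1, web1.
Distance 3: cache1, mq2.
Distance 4: auth2.
Distance 5: api3 — contains api3.

5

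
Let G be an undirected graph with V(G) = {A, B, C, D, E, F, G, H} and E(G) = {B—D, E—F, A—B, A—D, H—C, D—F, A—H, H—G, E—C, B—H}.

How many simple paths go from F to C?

5

F–D–A–B–H–C
F–D–A–H–C
F–D–B–A–H–C
F–D–B–H–C
F–E–C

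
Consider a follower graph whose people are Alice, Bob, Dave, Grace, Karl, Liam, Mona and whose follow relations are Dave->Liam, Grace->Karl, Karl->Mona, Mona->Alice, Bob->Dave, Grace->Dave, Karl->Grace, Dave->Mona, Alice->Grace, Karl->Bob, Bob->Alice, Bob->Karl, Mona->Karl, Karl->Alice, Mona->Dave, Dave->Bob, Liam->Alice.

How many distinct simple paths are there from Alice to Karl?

Alice→Grace→Dave→Bob→Karl
Alice→Grace→Dave→Mona→Karl
Alice→Grace→Karl

3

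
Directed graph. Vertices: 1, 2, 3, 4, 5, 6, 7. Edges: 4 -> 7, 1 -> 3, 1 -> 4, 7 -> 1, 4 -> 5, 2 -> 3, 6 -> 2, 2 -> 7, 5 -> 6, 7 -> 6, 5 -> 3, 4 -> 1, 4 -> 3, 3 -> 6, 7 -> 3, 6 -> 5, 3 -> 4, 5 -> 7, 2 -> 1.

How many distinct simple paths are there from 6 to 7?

6→2→1→3→4→5→7
6→2→1→3→4→7
6→2→1→4→5→7
6→2→1→4→7
6→2→3→4→5→7
6→2→3→4→7
6→2→7
6→5→3→4→7
6→5→7

9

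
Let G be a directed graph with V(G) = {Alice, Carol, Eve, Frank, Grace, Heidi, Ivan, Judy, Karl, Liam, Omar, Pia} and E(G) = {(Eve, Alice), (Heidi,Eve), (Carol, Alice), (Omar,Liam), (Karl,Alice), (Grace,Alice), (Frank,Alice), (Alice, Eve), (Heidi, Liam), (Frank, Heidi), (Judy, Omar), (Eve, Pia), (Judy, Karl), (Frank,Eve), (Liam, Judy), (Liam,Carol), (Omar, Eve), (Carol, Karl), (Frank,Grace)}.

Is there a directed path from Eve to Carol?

No

Explore from Eve.
Distance 1: reach Alice, Pia.
The search from Eve is exhausted; no directed path reaches Carol.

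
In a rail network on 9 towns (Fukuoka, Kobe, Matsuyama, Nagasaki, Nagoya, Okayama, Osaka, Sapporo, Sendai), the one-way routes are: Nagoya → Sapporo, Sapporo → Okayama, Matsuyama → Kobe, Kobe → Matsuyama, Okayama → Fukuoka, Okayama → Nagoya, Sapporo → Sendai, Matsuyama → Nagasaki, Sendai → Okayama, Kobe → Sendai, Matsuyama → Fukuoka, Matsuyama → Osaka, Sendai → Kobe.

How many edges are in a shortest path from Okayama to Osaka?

Distance 0: Okayama.
Distance 1: Fukuoka, Nagoya.
Distance 2: Sapporo.
Distance 3: Sendai.
Distance 4: Kobe.
Distance 5: Matsuyama.
Distance 6: Nagasaki, Osaka — contains Osaka.

6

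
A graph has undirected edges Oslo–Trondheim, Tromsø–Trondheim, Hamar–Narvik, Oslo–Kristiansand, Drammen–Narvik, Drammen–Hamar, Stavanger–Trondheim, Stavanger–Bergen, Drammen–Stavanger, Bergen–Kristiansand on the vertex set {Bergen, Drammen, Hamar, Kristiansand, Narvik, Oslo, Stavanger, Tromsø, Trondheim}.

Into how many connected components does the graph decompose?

1

From Bergen: component {Bergen, Drammen, Hamar, Kristiansand, Narvik, Oslo, Stavanger, Tromsø, Trondheim}.
That's 1 component.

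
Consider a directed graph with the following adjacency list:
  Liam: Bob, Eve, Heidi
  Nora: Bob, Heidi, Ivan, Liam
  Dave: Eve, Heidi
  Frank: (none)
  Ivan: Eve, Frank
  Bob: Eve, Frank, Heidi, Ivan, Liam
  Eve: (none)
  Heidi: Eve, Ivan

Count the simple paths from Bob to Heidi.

Bob→Heidi
Bob→Liam→Heidi

2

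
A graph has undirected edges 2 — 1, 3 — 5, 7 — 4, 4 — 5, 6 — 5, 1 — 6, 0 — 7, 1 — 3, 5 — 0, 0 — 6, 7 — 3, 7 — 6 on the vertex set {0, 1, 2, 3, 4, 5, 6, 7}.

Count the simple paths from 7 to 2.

7–0–5–3–1–2
7–0–5–6–1–2
7–0–6–1–2
7–0–6–5–3–1–2
7–3–1–2
7–3–5–0–6–1–2
7–3–5–6–1–2
7–4–5–0–6–1–2
7–4–5–3–1–2
7–4–5–6–1–2
7–6–0–5–3–1–2
7–6–1–2
7–6–5–3–1–2

13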